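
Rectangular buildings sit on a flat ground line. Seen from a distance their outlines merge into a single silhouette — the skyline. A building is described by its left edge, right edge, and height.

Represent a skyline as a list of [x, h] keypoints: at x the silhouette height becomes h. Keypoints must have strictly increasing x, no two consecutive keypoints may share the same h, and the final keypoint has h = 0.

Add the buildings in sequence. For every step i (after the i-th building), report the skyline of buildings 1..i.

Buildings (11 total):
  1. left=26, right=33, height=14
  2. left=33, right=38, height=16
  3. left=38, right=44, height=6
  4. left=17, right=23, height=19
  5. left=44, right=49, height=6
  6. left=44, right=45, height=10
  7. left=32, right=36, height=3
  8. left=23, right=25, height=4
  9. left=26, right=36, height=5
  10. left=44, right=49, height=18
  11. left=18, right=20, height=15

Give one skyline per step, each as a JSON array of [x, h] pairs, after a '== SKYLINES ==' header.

== SKYLINES ==
[[26,14],[33,0]]
[[26,14],[33,16],[38,0]]
[[26,14],[33,16],[38,6],[44,0]]
[[17,19],[23,0],[26,14],[33,16],[38,6],[44,0]]
[[17,19],[23,0],[26,14],[33,16],[38,6],[49,0]]
[[17,19],[23,0],[26,14],[33,16],[38,6],[44,10],[45,6],[49,0]]
[[17,19],[23,0],[26,14],[33,16],[38,6],[44,10],[45,6],[49,0]]
[[17,19],[23,4],[25,0],[26,14],[33,16],[38,6],[44,10],[45,6],[49,0]]
[[17,19],[23,4],[25,0],[26,14],[33,16],[38,6],[44,10],[45,6],[49,0]]
[[17,19],[23,4],[25,0],[26,14],[33,16],[38,6],[44,18],[49,0]]
[[17,19],[23,4],[25,0],[26,14],[33,16],[38,6],[44,18],[49,0]]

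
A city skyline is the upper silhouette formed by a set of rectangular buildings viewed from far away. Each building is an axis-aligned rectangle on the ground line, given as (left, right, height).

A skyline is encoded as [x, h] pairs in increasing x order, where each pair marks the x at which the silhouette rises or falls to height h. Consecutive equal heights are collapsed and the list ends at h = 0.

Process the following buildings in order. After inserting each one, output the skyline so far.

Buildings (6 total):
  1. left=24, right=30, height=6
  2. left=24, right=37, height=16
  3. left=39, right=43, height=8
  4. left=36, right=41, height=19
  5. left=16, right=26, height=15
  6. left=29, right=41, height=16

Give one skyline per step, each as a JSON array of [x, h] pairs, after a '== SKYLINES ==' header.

== SKYLINES ==
[[24,6],[30,0]]
[[24,16],[37,0]]
[[24,16],[37,0],[39,8],[43,0]]
[[24,16],[36,19],[41,8],[43,0]]
[[16,15],[24,16],[36,19],[41,8],[43,0]]
[[16,15],[24,16],[36,19],[41,8],[43,0]]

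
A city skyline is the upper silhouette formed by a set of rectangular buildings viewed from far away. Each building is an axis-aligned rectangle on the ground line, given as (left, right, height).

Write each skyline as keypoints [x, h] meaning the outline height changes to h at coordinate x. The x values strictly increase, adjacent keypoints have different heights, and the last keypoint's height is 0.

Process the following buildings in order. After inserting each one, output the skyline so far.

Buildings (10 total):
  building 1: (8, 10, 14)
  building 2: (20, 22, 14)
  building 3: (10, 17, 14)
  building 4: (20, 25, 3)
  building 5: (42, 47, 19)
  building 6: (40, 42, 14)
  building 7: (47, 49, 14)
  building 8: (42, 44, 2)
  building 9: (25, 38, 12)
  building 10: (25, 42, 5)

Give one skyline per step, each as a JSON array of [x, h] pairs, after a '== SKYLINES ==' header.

== SKYLINES ==
[[8,14],[10,0]]
[[8,14],[10,0],[20,14],[22,0]]
[[8,14],[17,0],[20,14],[22,0]]
[[8,14],[17,0],[20,14],[22,3],[25,0]]
[[8,14],[17,0],[20,14],[22,3],[25,0],[42,19],[47,0]]
[[8,14],[17,0],[20,14],[22,3],[25,0],[40,14],[42,19],[47,0]]
[[8,14],[17,0],[20,14],[22,3],[25,0],[40,14],[42,19],[47,14],[49,0]]
[[8,14],[17,0],[20,14],[22,3],[25,0],[40,14],[42,19],[47,14],[49,0]]
[[8,14],[17,0],[20,14],[22,3],[25,12],[38,0],[40,14],[42,19],[47,14],[49,0]]
[[8,14],[17,0],[20,14],[22,3],[25,12],[38,5],[40,14],[42,19],[47,14],[49,0]]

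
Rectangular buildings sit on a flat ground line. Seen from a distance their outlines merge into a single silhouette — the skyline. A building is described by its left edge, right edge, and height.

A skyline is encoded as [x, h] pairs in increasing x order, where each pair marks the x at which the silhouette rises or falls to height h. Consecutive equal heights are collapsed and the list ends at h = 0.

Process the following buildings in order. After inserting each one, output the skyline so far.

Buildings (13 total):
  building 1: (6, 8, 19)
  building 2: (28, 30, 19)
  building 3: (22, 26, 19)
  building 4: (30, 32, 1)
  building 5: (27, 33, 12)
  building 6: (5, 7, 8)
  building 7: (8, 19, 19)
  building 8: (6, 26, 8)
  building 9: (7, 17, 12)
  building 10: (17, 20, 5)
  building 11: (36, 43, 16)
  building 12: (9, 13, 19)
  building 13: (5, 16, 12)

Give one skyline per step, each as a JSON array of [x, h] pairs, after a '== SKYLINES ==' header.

== SKYLINES ==
[[6,19],[8,0]]
[[6,19],[8,0],[28,19],[30,0]]
[[6,19],[8,0],[22,19],[26,0],[28,19],[30,0]]
[[6,19],[8,0],[22,19],[26,0],[28,19],[30,1],[32,0]]
[[6,19],[8,0],[22,19],[26,0],[27,12],[28,19],[30,12],[33,0]]
[[5,8],[6,19],[8,0],[22,19],[26,0],[27,12],[28,19],[30,12],[33,0]]
[[5,8],[6,19],[19,0],[22,19],[26,0],[27,12],[28,19],[30,12],[33,0]]
[[5,8],[6,19],[19,8],[22,19],[26,0],[27,12],[28,19],[30,12],[33,0]]
[[5,8],[6,19],[19,8],[22,19],[26,0],[27,12],[28,19],[30,12],[33,0]]
[[5,8],[6,19],[19,8],[22,19],[26,0],[27,12],[28,19],[30,12],[33,0]]
[[5,8],[6,19],[19,8],[22,19],[26,0],[27,12],[28,19],[30,12],[33,0],[36,16],[43,0]]
[[5,8],[6,19],[19,8],[22,19],[26,0],[27,12],[28,19],[30,12],[33,0],[36,16],[43,0]]
[[5,12],[6,19],[19,8],[22,19],[26,0],[27,12],[28,19],[30,12],[33,0],[36,16],[43,0]]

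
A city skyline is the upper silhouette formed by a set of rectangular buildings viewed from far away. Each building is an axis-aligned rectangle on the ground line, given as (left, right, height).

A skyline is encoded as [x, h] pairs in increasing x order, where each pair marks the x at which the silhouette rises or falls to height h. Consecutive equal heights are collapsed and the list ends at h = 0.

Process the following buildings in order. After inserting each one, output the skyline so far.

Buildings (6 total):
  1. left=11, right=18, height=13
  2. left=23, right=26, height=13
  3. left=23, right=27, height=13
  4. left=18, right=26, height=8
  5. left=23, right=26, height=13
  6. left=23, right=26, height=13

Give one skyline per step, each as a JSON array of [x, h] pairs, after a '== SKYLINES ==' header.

== SKYLINES ==
[[11,13],[18,0]]
[[11,13],[18,0],[23,13],[26,0]]
[[11,13],[18,0],[23,13],[27,0]]
[[11,13],[18,8],[23,13],[27,0]]
[[11,13],[18,8],[23,13],[27,0]]
[[11,13],[18,8],[23,13],[27,0]]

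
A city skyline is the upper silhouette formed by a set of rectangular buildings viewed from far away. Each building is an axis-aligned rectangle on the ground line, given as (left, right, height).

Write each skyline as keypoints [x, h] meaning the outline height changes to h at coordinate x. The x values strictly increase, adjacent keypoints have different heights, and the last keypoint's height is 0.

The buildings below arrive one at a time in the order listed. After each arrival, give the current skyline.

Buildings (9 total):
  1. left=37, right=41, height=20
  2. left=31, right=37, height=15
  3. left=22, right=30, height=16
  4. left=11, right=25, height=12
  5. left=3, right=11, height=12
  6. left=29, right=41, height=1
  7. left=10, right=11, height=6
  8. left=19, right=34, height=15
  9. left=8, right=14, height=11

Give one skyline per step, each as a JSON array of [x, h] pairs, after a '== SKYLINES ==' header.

== SKYLINES ==
[[37,20],[41,0]]
[[31,15],[37,20],[41,0]]
[[22,16],[30,0],[31,15],[37,20],[41,0]]
[[11,12],[22,16],[30,0],[31,15],[37,20],[41,0]]
[[3,12],[22,16],[30,0],[31,15],[37,20],[41,0]]
[[3,12],[22,16],[30,1],[31,15],[37,20],[41,0]]
[[3,12],[22,16],[30,1],[31,15],[37,20],[41,0]]
[[3,12],[19,15],[22,16],[30,15],[37,20],[41,0]]
[[3,12],[19,15],[22,16],[30,15],[37,20],[41,0]]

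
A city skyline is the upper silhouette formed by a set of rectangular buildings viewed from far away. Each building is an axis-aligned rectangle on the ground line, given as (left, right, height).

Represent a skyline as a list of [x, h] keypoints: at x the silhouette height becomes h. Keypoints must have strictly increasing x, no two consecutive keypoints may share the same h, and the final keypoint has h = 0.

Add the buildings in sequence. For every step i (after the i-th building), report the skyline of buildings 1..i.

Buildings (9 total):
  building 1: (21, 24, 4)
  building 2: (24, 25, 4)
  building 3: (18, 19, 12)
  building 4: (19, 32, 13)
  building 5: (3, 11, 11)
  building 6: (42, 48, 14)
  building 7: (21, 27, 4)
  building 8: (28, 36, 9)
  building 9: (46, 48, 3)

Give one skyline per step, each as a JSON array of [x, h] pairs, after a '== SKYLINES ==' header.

== SKYLINES ==
[[21,4],[24,0]]
[[21,4],[25,0]]
[[18,12],[19,0],[21,4],[25,0]]
[[18,12],[19,13],[32,0]]
[[3,11],[11,0],[18,12],[19,13],[32,0]]
[[3,11],[11,0],[18,12],[19,13],[32,0],[42,14],[48,0]]
[[3,11],[11,0],[18,12],[19,13],[32,0],[42,14],[48,0]]
[[3,11],[11,0],[18,12],[19,13],[32,9],[36,0],[42,14],[48,0]]
[[3,11],[11,0],[18,12],[19,13],[32,9],[36,0],[42,14],[48,0]]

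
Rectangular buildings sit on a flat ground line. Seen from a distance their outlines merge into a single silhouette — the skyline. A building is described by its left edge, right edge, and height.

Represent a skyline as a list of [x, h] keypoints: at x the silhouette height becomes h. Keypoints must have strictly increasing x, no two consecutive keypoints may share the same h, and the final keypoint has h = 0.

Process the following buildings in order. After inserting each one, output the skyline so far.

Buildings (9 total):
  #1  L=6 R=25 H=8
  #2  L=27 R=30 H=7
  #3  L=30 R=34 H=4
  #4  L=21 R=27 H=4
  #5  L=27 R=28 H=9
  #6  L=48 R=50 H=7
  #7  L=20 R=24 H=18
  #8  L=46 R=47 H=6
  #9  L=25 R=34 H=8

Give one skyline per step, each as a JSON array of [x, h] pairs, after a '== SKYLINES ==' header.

== SKYLINES ==
[[6,8],[25,0]]
[[6,8],[25,0],[27,7],[30,0]]
[[6,8],[25,0],[27,7],[30,4],[34,0]]
[[6,8],[25,4],[27,7],[30,4],[34,0]]
[[6,8],[25,4],[27,9],[28,7],[30,4],[34,0]]
[[6,8],[25,4],[27,9],[28,7],[30,4],[34,0],[48,7],[50,0]]
[[6,8],[20,18],[24,8],[25,4],[27,9],[28,7],[30,4],[34,0],[48,7],[50,0]]
[[6,8],[20,18],[24,8],[25,4],[27,9],[28,7],[30,4],[34,0],[46,6],[47,0],[48,7],[50,0]]
[[6,8],[20,18],[24,8],[27,9],[28,8],[34,0],[46,6],[47,0],[48,7],[50,0]]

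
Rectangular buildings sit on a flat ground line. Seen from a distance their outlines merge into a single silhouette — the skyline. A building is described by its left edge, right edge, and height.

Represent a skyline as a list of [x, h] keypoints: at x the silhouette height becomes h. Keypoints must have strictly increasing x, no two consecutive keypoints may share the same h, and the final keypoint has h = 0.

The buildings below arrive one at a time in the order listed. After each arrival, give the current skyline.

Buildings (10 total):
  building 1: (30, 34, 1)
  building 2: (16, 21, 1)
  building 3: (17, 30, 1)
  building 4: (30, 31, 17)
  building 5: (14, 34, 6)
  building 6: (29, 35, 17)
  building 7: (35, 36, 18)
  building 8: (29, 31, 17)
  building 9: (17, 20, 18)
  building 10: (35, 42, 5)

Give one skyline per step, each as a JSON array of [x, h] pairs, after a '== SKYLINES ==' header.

== SKYLINES ==
[[30,1],[34,0]]
[[16,1],[21,0],[30,1],[34,0]]
[[16,1],[34,0]]
[[16,1],[30,17],[31,1],[34,0]]
[[14,6],[30,17],[31,6],[34,0]]
[[14,6],[29,17],[35,0]]
[[14,6],[29,17],[35,18],[36,0]]
[[14,6],[29,17],[35,18],[36,0]]
[[14,6],[17,18],[20,6],[29,17],[35,18],[36,0]]
[[14,6],[17,18],[20,6],[29,17],[35,18],[36,5],[42,0]]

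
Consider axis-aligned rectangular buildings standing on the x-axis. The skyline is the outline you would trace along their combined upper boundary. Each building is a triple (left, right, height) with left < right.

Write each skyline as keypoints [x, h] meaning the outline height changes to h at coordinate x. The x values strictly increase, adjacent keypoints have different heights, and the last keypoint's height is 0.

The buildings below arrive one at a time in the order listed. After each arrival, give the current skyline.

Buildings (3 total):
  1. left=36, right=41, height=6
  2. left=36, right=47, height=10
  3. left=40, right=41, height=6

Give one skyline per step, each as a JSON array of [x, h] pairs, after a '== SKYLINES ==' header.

== SKYLINES ==
[[36,6],[41,0]]
[[36,10],[47,0]]
[[36,10],[47,0]]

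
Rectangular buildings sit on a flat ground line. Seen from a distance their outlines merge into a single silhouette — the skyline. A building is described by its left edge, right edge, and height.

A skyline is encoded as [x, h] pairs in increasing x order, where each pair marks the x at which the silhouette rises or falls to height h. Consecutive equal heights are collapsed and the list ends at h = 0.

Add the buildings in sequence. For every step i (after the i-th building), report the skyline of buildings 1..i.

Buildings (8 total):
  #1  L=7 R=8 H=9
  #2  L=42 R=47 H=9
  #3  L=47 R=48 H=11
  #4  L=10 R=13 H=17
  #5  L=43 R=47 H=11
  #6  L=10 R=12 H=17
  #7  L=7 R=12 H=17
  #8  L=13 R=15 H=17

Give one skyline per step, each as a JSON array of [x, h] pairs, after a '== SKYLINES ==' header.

== SKYLINES ==
[[7,9],[8,0]]
[[7,9],[8,0],[42,9],[47,0]]
[[7,9],[8,0],[42,9],[47,11],[48,0]]
[[7,9],[8,0],[10,17],[13,0],[42,9],[47,11],[48,0]]
[[7,9],[8,0],[10,17],[13,0],[42,9],[43,11],[48,0]]
[[7,9],[8,0],[10,17],[13,0],[42,9],[43,11],[48,0]]
[[7,17],[13,0],[42,9],[43,11],[48,0]]
[[7,17],[15,0],[42,9],[43,11],[48,0]]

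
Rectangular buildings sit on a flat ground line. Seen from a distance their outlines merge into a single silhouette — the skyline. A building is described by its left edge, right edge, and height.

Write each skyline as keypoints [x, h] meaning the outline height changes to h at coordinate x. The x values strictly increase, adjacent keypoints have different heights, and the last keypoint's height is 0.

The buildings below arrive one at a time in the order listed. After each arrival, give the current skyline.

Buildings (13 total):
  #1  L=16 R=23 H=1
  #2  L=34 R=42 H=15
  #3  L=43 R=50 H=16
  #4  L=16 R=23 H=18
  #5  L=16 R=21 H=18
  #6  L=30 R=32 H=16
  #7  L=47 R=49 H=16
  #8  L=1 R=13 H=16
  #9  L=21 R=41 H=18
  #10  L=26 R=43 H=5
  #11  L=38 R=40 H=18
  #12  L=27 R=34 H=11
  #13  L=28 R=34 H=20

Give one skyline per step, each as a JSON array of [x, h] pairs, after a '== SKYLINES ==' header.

== SKYLINES ==
[[16,1],[23,0]]
[[16,1],[23,0],[34,15],[42,0]]
[[16,1],[23,0],[34,15],[42,0],[43,16],[50,0]]
[[16,18],[23,0],[34,15],[42,0],[43,16],[50,0]]
[[16,18],[23,0],[34,15],[42,0],[43,16],[50,0]]
[[16,18],[23,0],[30,16],[32,0],[34,15],[42,0],[43,16],[50,0]]
[[16,18],[23,0],[30,16],[32,0],[34,15],[42,0],[43,16],[50,0]]
[[1,16],[13,0],[16,18],[23,0],[30,16],[32,0],[34,15],[42,0],[43,16],[50,0]]
[[1,16],[13,0],[16,18],[41,15],[42,0],[43,16],[50,0]]
[[1,16],[13,0],[16,18],[41,15],[42,5],[43,16],[50,0]]
[[1,16],[13,0],[16,18],[41,15],[42,5],[43,16],[50,0]]
[[1,16],[13,0],[16,18],[41,15],[42,5],[43,16],[50,0]]
[[1,16],[13,0],[16,18],[28,20],[34,18],[41,15],[42,5],[43,16],[50,0]]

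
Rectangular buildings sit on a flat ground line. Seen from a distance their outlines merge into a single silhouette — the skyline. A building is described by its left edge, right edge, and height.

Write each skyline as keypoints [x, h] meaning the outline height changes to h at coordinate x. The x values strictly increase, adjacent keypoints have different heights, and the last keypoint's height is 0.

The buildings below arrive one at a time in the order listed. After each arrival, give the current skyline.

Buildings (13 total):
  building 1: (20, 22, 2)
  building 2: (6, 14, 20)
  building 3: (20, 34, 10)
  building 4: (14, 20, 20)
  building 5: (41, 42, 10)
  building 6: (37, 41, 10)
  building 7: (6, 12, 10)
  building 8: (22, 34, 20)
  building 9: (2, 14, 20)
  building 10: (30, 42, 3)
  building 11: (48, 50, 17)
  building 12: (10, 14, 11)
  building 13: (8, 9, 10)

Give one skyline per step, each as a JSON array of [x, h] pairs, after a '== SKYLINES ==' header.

== SKYLINES ==
[[20,2],[22,0]]
[[6,20],[14,0],[20,2],[22,0]]
[[6,20],[14,0],[20,10],[34,0]]
[[6,20],[20,10],[34,0]]
[[6,20],[20,10],[34,0],[41,10],[42,0]]
[[6,20],[20,10],[34,0],[37,10],[42,0]]
[[6,20],[20,10],[34,0],[37,10],[42,0]]
[[6,20],[20,10],[22,20],[34,0],[37,10],[42,0]]
[[2,20],[20,10],[22,20],[34,0],[37,10],[42,0]]
[[2,20],[20,10],[22,20],[34,3],[37,10],[42,0]]
[[2,20],[20,10],[22,20],[34,3],[37,10],[42,0],[48,17],[50,0]]
[[2,20],[20,10],[22,20],[34,3],[37,10],[42,0],[48,17],[50,0]]
[[2,20],[20,10],[22,20],[34,3],[37,10],[42,0],[48,17],[50,0]]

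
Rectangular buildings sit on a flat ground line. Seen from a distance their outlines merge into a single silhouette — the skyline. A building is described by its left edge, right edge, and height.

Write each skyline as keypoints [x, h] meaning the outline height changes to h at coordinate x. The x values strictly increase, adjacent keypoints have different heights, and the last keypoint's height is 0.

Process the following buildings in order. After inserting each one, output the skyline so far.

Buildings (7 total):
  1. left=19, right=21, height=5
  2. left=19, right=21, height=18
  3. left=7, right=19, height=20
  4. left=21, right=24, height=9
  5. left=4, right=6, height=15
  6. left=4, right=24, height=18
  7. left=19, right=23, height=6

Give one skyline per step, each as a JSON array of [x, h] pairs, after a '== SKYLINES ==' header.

== SKYLINES ==
[[19,5],[21,0]]
[[19,18],[21,0]]
[[7,20],[19,18],[21,0]]
[[7,20],[19,18],[21,9],[24,0]]
[[4,15],[6,0],[7,20],[19,18],[21,9],[24,0]]
[[4,18],[7,20],[19,18],[24,0]]
[[4,18],[7,20],[19,18],[24,0]]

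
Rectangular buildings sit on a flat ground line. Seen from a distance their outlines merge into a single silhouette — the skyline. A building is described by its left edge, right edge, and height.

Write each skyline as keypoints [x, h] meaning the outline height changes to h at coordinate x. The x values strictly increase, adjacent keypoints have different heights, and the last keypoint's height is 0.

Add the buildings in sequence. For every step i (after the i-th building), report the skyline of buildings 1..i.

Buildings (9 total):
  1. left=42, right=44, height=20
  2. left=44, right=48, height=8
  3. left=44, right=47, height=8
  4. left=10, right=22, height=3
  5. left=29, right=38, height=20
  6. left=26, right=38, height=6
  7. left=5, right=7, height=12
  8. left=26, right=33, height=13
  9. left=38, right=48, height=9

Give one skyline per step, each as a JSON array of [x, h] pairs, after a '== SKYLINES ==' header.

== SKYLINES ==
[[42,20],[44,0]]
[[42,20],[44,8],[48,0]]
[[42,20],[44,8],[48,0]]
[[10,3],[22,0],[42,20],[44,8],[48,0]]
[[10,3],[22,0],[29,20],[38,0],[42,20],[44,8],[48,0]]
[[10,3],[22,0],[26,6],[29,20],[38,0],[42,20],[44,8],[48,0]]
[[5,12],[7,0],[10,3],[22,0],[26,6],[29,20],[38,0],[42,20],[44,8],[48,0]]
[[5,12],[7,0],[10,3],[22,0],[26,13],[29,20],[38,0],[42,20],[44,8],[48,0]]
[[5,12],[7,0],[10,3],[22,0],[26,13],[29,20],[38,9],[42,20],[44,9],[48,0]]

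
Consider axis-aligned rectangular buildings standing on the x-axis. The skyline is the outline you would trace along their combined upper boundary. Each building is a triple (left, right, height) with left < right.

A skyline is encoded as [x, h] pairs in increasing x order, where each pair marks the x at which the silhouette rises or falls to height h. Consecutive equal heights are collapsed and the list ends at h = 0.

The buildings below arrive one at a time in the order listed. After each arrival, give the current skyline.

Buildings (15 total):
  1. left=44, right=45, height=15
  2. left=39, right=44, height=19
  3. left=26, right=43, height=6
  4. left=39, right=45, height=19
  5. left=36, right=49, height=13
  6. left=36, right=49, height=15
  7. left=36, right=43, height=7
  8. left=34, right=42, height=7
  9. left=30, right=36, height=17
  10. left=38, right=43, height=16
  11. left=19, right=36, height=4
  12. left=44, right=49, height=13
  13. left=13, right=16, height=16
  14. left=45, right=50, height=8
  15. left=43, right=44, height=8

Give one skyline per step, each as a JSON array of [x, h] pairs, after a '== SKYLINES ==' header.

== SKYLINES ==
[[44,15],[45,0]]
[[39,19],[44,15],[45,0]]
[[26,6],[39,19],[44,15],[45,0]]
[[26,6],[39,19],[45,0]]
[[26,6],[36,13],[39,19],[45,13],[49,0]]
[[26,6],[36,15],[39,19],[45,15],[49,0]]
[[26,6],[36,15],[39,19],[45,15],[49,0]]
[[26,6],[34,7],[36,15],[39,19],[45,15],[49,0]]
[[26,6],[30,17],[36,15],[39,19],[45,15],[49,0]]
[[26,6],[30,17],[36,15],[38,16],[39,19],[45,15],[49,0]]
[[19,4],[26,6],[30,17],[36,15],[38,16],[39,19],[45,15],[49,0]]
[[19,4],[26,6],[30,17],[36,15],[38,16],[39,19],[45,15],[49,0]]
[[13,16],[16,0],[19,4],[26,6],[30,17],[36,15],[38,16],[39,19],[45,15],[49,0]]
[[13,16],[16,0],[19,4],[26,6],[30,17],[36,15],[38,16],[39,19],[45,15],[49,8],[50,0]]
[[13,16],[16,0],[19,4],[26,6],[30,17],[36,15],[38,16],[39,19],[45,15],[49,8],[50,0]]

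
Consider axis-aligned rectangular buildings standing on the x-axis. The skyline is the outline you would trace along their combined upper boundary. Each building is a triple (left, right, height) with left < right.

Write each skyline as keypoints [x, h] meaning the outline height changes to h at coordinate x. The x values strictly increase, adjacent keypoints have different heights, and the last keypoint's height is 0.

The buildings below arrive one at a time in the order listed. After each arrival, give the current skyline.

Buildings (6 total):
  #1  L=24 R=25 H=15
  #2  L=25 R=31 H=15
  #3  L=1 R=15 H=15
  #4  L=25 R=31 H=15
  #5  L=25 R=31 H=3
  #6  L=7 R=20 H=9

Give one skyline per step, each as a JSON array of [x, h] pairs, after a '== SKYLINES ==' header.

== SKYLINES ==
[[24,15],[25,0]]
[[24,15],[31,0]]
[[1,15],[15,0],[24,15],[31,0]]
[[1,15],[15,0],[24,15],[31,0]]
[[1,15],[15,0],[24,15],[31,0]]
[[1,15],[15,9],[20,0],[24,15],[31,0]]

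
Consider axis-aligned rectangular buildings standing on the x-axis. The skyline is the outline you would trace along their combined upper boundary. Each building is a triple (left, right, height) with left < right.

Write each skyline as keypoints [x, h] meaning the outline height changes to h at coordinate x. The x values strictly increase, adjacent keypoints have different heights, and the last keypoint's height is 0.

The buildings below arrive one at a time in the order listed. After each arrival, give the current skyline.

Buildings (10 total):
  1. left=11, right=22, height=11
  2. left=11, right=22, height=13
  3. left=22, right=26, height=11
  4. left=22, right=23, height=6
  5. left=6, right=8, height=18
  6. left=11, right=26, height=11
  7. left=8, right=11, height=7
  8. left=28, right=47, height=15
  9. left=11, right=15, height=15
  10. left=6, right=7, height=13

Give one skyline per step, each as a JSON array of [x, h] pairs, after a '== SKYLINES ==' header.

== SKYLINES ==
[[11,11],[22,0]]
[[11,13],[22,0]]
[[11,13],[22,11],[26,0]]
[[11,13],[22,11],[26,0]]
[[6,18],[8,0],[11,13],[22,11],[26,0]]
[[6,18],[8,0],[11,13],[22,11],[26,0]]
[[6,18],[8,7],[11,13],[22,11],[26,0]]
[[6,18],[8,7],[11,13],[22,11],[26,0],[28,15],[47,0]]
[[6,18],[8,7],[11,15],[15,13],[22,11],[26,0],[28,15],[47,0]]
[[6,18],[8,7],[11,15],[15,13],[22,11],[26,0],[28,15],[47,0]]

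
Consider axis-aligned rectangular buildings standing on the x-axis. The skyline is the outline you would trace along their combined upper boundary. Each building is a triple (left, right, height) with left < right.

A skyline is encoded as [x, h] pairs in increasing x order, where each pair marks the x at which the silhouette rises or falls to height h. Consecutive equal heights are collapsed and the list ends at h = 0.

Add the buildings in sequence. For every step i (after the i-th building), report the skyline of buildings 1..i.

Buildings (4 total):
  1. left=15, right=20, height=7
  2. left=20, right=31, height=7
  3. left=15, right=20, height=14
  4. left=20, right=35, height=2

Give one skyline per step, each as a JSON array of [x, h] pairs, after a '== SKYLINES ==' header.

== SKYLINES ==
[[15,7],[20,0]]
[[15,7],[31,0]]
[[15,14],[20,7],[31,0]]
[[15,14],[20,7],[31,2],[35,0]]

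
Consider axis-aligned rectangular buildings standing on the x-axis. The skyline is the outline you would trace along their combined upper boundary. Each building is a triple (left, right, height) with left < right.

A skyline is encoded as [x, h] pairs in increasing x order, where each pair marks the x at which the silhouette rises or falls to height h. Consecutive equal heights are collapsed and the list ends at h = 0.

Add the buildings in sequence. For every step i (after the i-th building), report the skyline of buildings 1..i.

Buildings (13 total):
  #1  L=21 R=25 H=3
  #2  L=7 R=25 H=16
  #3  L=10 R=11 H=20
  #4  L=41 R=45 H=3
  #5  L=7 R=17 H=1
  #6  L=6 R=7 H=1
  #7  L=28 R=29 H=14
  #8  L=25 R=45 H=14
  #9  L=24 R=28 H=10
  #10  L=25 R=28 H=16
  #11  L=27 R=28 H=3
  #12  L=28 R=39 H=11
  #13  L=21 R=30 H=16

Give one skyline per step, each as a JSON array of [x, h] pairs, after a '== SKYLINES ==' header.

== SKYLINES ==
[[21,3],[25,0]]
[[7,16],[25,0]]
[[7,16],[10,20],[11,16],[25,0]]
[[7,16],[10,20],[11,16],[25,0],[41,3],[45,0]]
[[7,16],[10,20],[11,16],[25,0],[41,3],[45,0]]
[[6,1],[7,16],[10,20],[11,16],[25,0],[41,3],[45,0]]
[[6,1],[7,16],[10,20],[11,16],[25,0],[28,14],[29,0],[41,3],[45,0]]
[[6,1],[7,16],[10,20],[11,16],[25,14],[45,0]]
[[6,1],[7,16],[10,20],[11,16],[25,14],[45,0]]
[[6,1],[7,16],[10,20],[11,16],[28,14],[45,0]]
[[6,1],[7,16],[10,20],[11,16],[28,14],[45,0]]
[[6,1],[7,16],[10,20],[11,16],[28,14],[45,0]]
[[6,1],[7,16],[10,20],[11,16],[30,14],[45,0]]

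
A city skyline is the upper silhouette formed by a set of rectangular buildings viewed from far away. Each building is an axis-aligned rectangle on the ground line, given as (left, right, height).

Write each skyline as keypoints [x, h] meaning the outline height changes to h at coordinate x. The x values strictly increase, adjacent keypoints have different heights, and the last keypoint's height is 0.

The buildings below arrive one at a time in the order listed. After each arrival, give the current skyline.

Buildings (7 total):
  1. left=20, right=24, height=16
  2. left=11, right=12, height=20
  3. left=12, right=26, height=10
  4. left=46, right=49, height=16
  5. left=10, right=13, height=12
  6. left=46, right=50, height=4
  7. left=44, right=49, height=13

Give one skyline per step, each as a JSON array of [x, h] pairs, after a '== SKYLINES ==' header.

== SKYLINES ==
[[20,16],[24,0]]
[[11,20],[12,0],[20,16],[24,0]]
[[11,20],[12,10],[20,16],[24,10],[26,0]]
[[11,20],[12,10],[20,16],[24,10],[26,0],[46,16],[49,0]]
[[10,12],[11,20],[12,12],[13,10],[20,16],[24,10],[26,0],[46,16],[49,0]]
[[10,12],[11,20],[12,12],[13,10],[20,16],[24,10],[26,0],[46,16],[49,4],[50,0]]
[[10,12],[11,20],[12,12],[13,10],[20,16],[24,10],[26,0],[44,13],[46,16],[49,4],[50,0]]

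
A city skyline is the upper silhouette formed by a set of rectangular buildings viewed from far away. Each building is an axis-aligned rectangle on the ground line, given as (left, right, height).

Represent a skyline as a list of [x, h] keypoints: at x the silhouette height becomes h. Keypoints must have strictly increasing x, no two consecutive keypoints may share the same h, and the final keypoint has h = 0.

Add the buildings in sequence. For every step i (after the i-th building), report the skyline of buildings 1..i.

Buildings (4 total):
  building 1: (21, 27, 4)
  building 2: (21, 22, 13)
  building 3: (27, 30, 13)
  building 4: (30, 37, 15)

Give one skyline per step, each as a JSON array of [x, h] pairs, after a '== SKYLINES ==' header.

== SKYLINES ==
[[21,4],[27,0]]
[[21,13],[22,4],[27,0]]
[[21,13],[22,4],[27,13],[30,0]]
[[21,13],[22,4],[27,13],[30,15],[37,0]]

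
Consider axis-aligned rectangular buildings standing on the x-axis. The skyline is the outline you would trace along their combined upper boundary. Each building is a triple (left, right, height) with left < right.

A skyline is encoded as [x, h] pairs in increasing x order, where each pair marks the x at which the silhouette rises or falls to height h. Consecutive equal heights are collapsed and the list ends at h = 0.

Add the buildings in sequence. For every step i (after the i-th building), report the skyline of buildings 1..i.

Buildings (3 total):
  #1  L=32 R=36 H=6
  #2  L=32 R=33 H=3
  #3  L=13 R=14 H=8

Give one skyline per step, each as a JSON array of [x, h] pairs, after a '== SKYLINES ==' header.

== SKYLINES ==
[[32,6],[36,0]]
[[32,6],[36,0]]
[[13,8],[14,0],[32,6],[36,0]]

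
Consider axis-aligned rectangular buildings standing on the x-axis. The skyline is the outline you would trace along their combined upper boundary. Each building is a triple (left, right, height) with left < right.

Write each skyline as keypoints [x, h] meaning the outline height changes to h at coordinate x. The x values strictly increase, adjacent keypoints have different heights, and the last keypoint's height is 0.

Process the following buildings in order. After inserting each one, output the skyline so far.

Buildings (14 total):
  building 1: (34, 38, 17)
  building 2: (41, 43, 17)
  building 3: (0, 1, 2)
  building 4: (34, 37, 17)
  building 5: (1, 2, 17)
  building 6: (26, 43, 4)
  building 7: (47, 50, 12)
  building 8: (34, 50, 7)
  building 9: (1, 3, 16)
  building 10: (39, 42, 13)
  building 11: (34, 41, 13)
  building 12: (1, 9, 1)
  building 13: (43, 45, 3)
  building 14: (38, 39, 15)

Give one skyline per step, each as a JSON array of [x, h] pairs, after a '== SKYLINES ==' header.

== SKYLINES ==
[[34,17],[38,0]]
[[34,17],[38,0],[41,17],[43,0]]
[[0,2],[1,0],[34,17],[38,0],[41,17],[43,0]]
[[0,2],[1,0],[34,17],[38,0],[41,17],[43,0]]
[[0,2],[1,17],[2,0],[34,17],[38,0],[41,17],[43,0]]
[[0,2],[1,17],[2,0],[26,4],[34,17],[38,4],[41,17],[43,0]]
[[0,2],[1,17],[2,0],[26,4],[34,17],[38,4],[41,17],[43,0],[47,12],[50,0]]
[[0,2],[1,17],[2,0],[26,4],[34,17],[38,7],[41,17],[43,7],[47,12],[50,0]]
[[0,2],[1,17],[2,16],[3,0],[26,4],[34,17],[38,7],[41,17],[43,7],[47,12],[50,0]]
[[0,2],[1,17],[2,16],[3,0],[26,4],[34,17],[38,7],[39,13],[41,17],[43,7],[47,12],[50,0]]
[[0,2],[1,17],[2,16],[3,0],[26,4],[34,17],[38,13],[41,17],[43,7],[47,12],[50,0]]
[[0,2],[1,17],[2,16],[3,1],[9,0],[26,4],[34,17],[38,13],[41,17],[43,7],[47,12],[50,0]]
[[0,2],[1,17],[2,16],[3,1],[9,0],[26,4],[34,17],[38,13],[41,17],[43,7],[47,12],[50,0]]
[[0,2],[1,17],[2,16],[3,1],[9,0],[26,4],[34,17],[38,15],[39,13],[41,17],[43,7],[47,12],[50,0]]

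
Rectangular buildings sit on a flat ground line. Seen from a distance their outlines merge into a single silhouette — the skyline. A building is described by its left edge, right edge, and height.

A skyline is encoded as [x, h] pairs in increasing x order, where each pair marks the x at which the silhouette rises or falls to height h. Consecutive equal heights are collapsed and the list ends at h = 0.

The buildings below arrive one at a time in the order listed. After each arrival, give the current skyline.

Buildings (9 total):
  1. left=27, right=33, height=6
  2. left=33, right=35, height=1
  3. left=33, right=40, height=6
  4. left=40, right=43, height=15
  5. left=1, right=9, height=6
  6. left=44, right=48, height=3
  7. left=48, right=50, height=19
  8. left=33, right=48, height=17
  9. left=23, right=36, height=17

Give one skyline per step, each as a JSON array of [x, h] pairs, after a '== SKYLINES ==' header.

== SKYLINES ==
[[27,6],[33,0]]
[[27,6],[33,1],[35,0]]
[[27,6],[40,0]]
[[27,6],[40,15],[43,0]]
[[1,6],[9,0],[27,6],[40,15],[43,0]]
[[1,6],[9,0],[27,6],[40,15],[43,0],[44,3],[48,0]]
[[1,6],[9,0],[27,6],[40,15],[43,0],[44,3],[48,19],[50,0]]
[[1,6],[9,0],[27,6],[33,17],[48,19],[50,0]]
[[1,6],[9,0],[23,17],[48,19],[50,0]]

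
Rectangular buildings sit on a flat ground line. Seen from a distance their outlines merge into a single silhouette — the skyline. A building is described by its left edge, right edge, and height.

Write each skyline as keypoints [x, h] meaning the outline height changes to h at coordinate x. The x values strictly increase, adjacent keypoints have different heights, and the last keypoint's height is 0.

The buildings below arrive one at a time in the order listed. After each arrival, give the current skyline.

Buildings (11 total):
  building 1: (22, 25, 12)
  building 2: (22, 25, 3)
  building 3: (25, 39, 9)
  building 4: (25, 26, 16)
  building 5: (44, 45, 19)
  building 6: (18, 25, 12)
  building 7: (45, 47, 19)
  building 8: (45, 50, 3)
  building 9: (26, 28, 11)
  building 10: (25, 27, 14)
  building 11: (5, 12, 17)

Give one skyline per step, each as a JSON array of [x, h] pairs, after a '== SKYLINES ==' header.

== SKYLINES ==
[[22,12],[25,0]]
[[22,12],[25,0]]
[[22,12],[25,9],[39,0]]
[[22,12],[25,16],[26,9],[39,0]]
[[22,12],[25,16],[26,9],[39,0],[44,19],[45,0]]
[[18,12],[25,16],[26,9],[39,0],[44,19],[45,0]]
[[18,12],[25,16],[26,9],[39,0],[44,19],[47,0]]
[[18,12],[25,16],[26,9],[39,0],[44,19],[47,3],[50,0]]
[[18,12],[25,16],[26,11],[28,9],[39,0],[44,19],[47,3],[50,0]]
[[18,12],[25,16],[26,14],[27,11],[28,9],[39,0],[44,19],[47,3],[50,0]]
[[5,17],[12,0],[18,12],[25,16],[26,14],[27,11],[28,9],[39,0],[44,19],[47,3],[50,0]]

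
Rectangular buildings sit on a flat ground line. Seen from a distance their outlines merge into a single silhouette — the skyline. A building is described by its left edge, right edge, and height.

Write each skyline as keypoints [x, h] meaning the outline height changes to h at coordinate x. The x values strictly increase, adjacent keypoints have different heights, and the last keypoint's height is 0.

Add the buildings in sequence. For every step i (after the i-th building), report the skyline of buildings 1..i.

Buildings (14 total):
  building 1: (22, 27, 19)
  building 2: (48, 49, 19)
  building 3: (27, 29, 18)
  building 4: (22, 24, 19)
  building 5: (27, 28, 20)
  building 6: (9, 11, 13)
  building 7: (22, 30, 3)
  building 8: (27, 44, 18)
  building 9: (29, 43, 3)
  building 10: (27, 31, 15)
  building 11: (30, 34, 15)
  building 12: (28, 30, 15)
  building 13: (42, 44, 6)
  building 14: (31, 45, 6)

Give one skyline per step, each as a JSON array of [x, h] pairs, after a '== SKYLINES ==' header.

== SKYLINES ==
[[22,19],[27,0]]
[[22,19],[27,0],[48,19],[49,0]]
[[22,19],[27,18],[29,0],[48,19],[49,0]]
[[22,19],[27,18],[29,0],[48,19],[49,0]]
[[22,19],[27,20],[28,18],[29,0],[48,19],[49,0]]
[[9,13],[11,0],[22,19],[27,20],[28,18],[29,0],[48,19],[49,0]]
[[9,13],[11,0],[22,19],[27,20],[28,18],[29,3],[30,0],[48,19],[49,0]]
[[9,13],[11,0],[22,19],[27,20],[28,18],[44,0],[48,19],[49,0]]
[[9,13],[11,0],[22,19],[27,20],[28,18],[44,0],[48,19],[49,0]]
[[9,13],[11,0],[22,19],[27,20],[28,18],[44,0],[48,19],[49,0]]
[[9,13],[11,0],[22,19],[27,20],[28,18],[44,0],[48,19],[49,0]]
[[9,13],[11,0],[22,19],[27,20],[28,18],[44,0],[48,19],[49,0]]
[[9,13],[11,0],[22,19],[27,20],[28,18],[44,0],[48,19],[49,0]]
[[9,13],[11,0],[22,19],[27,20],[28,18],[44,6],[45,0],[48,19],[49,0]]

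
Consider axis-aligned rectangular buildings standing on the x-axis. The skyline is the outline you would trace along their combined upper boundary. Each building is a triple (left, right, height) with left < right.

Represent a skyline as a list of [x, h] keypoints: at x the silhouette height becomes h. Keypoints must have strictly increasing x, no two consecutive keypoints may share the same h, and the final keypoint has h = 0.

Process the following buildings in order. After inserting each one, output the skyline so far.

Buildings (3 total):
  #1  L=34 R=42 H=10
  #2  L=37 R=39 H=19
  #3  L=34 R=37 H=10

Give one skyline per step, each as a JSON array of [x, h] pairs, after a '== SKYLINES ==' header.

== SKYLINES ==
[[34,10],[42,0]]
[[34,10],[37,19],[39,10],[42,0]]
[[34,10],[37,19],[39,10],[42,0]]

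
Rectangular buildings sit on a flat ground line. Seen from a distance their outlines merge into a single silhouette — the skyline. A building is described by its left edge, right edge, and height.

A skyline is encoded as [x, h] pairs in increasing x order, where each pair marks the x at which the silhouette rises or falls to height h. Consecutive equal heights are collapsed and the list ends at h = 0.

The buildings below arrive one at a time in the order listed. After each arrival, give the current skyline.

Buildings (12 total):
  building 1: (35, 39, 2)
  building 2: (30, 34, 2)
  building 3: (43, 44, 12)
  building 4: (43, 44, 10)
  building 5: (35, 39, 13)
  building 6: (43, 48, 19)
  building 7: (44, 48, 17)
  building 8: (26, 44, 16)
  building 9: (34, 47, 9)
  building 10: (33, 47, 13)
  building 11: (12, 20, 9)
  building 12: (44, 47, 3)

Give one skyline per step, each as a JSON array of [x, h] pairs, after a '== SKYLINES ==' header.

== SKYLINES ==
[[35,2],[39,0]]
[[30,2],[34,0],[35,2],[39,0]]
[[30,2],[34,0],[35,2],[39,0],[43,12],[44,0]]
[[30,2],[34,0],[35,2],[39,0],[43,12],[44,0]]
[[30,2],[34,0],[35,13],[39,0],[43,12],[44,0]]
[[30,2],[34,0],[35,13],[39,0],[43,19],[48,0]]
[[30,2],[34,0],[35,13],[39,0],[43,19],[48,0]]
[[26,16],[43,19],[48,0]]
[[26,16],[43,19],[48,0]]
[[26,16],[43,19],[48,0]]
[[12,9],[20,0],[26,16],[43,19],[48,0]]
[[12,9],[20,0],[26,16],[43,19],[48,0]]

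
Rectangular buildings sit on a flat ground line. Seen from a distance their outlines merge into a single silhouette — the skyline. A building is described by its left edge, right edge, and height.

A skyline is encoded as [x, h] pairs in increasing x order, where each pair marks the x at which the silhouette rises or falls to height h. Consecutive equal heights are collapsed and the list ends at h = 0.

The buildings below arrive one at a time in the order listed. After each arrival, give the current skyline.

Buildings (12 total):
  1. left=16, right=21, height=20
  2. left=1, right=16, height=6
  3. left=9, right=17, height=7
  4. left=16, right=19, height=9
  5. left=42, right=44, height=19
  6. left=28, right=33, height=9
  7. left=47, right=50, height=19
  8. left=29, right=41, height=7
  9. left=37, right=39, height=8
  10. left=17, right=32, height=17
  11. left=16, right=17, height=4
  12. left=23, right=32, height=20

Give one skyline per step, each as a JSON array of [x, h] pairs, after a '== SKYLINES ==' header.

== SKYLINES ==
[[16,20],[21,0]]
[[1,6],[16,20],[21,0]]
[[1,6],[9,7],[16,20],[21,0]]
[[1,6],[9,7],[16,20],[21,0]]
[[1,6],[9,7],[16,20],[21,0],[42,19],[44,0]]
[[1,6],[9,7],[16,20],[21,0],[28,9],[33,0],[42,19],[44,0]]
[[1,6],[9,7],[16,20],[21,0],[28,9],[33,0],[42,19],[44,0],[47,19],[50,0]]
[[1,6],[9,7],[16,20],[21,0],[28,9],[33,7],[41,0],[42,19],[44,0],[47,19],[50,0]]
[[1,6],[9,7],[16,20],[21,0],[28,9],[33,7],[37,8],[39,7],[41,0],[42,19],[44,0],[47,19],[50,0]]
[[1,6],[9,7],[16,20],[21,17],[32,9],[33,7],[37,8],[39,7],[41,0],[42,19],[44,0],[47,19],[50,0]]
[[1,6],[9,7],[16,20],[21,17],[32,9],[33,7],[37,8],[39,7],[41,0],[42,19],[44,0],[47,19],[50,0]]
[[1,6],[9,7],[16,20],[21,17],[23,20],[32,9],[33,7],[37,8],[39,7],[41,0],[42,19],[44,0],[47,19],[50,0]]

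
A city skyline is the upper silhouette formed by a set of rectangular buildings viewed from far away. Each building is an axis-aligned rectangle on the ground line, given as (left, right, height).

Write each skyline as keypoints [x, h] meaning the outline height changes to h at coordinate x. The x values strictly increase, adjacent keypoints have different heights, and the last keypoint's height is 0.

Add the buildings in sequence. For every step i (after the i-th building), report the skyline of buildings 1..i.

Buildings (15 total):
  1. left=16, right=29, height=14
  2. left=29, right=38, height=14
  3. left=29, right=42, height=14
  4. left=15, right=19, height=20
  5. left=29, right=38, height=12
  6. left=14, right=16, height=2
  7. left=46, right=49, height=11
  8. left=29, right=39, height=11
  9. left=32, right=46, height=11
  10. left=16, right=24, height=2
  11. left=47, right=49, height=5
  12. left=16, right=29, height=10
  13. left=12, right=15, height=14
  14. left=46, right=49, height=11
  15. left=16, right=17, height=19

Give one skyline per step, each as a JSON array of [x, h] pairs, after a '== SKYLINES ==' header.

== SKYLINES ==
[[16,14],[29,0]]
[[16,14],[38,0]]
[[16,14],[42,0]]
[[15,20],[19,14],[42,0]]
[[15,20],[19,14],[42,0]]
[[14,2],[15,20],[19,14],[42,0]]
[[14,2],[15,20],[19,14],[42,0],[46,11],[49,0]]
[[14,2],[15,20],[19,14],[42,0],[46,11],[49,0]]
[[14,2],[15,20],[19,14],[42,11],[49,0]]
[[14,2],[15,20],[19,14],[42,11],[49,0]]
[[14,2],[15,20],[19,14],[42,11],[49,0]]
[[14,2],[15,20],[19,14],[42,11],[49,0]]
[[12,14],[15,20],[19,14],[42,11],[49,0]]
[[12,14],[15,20],[19,14],[42,11],[49,0]]
[[12,14],[15,20],[19,14],[42,11],[49,0]]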